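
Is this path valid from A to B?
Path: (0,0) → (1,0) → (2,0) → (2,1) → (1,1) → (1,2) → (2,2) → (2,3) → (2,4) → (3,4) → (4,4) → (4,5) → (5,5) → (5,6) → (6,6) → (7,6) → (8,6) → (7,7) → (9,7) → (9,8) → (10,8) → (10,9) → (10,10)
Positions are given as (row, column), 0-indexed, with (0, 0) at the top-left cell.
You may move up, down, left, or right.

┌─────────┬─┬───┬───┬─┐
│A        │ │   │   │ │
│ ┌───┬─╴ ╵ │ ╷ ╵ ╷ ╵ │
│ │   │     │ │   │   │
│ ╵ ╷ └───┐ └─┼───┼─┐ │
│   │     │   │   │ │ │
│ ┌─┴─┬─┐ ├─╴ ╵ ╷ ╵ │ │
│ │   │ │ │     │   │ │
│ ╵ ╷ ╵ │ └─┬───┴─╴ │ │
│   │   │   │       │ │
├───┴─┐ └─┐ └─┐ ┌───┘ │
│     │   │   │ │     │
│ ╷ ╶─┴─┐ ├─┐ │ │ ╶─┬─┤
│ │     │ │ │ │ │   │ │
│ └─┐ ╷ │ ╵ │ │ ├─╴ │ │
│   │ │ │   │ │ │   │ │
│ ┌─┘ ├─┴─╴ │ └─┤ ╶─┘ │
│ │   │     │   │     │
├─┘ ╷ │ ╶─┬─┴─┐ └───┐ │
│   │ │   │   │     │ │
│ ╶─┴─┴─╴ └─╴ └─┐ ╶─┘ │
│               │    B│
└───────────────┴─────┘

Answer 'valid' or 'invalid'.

Checking path validity:
Result: Invalid move at step 17: cannot move from (8, 6) to (7, 7).

invalid

Correct solution:

┌─────────┬─┬───┬───┬─┐
│A        │ │   │   │ │
│ ┌───┬─╴ ╵ │ ╷ ╵ ╷ ╵ │
│↓│↱ ↓│     │ │   │   │
│ ╵ ╷ └───┐ └─┼───┼─┐ │
│↳ ↑│↳ → ↓│   │   │ │ │
│ ┌─┴─┬─┐ ├─╴ ╵ ╷ ╵ │ │
│ │   │ │↓│     │   │ │
│ ╵ ╷ ╵ │ └─┬───┴─╴ │ │
│   │   │↳ ↓│       │ │
├───┴─┐ └─┐ └─┐ ┌───┘ │
│     │   │↳ ↓│ │     │
│ ╷ ╶─┴─┐ ├─┐ │ │ ╶─┬─┤
│ │     │ │ │↓│ │   │ │
│ └─┐ ╷ │ ╵ │ │ ├─╴ │ │
│   │ │ │   │↓│ │   │ │
│ ┌─┘ ├─┴─╴ │ └─┤ ╶─┘ │
│ │   │     │↳ ↓│     │
├─┘ ╷ │ ╶─┬─┴─┐ └───┐ │
│   │ │   │   │↳ ↓  │ │
│ ╶─┴─┴─╴ └─╴ └─┐ ╶─┘ │
│               │↳ → B│
└───────────────┴─────┘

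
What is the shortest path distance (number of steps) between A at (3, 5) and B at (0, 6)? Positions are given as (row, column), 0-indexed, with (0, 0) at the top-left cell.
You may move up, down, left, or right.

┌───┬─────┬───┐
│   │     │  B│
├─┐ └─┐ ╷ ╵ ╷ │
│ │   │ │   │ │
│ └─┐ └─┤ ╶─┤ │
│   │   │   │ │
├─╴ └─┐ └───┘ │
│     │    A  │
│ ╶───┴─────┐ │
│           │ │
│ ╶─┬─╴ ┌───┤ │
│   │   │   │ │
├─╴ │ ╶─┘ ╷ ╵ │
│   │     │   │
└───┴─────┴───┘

Finding path from (3, 5) to (0, 6):
Path: (3,5) → (3,6) → (2,6) → (1,6) → (0,6)
Distance: 4 steps

Solution:

┌───┬─────┬───┐
│   │     │  B│
├─┐ └─┐ ╷ ╵ ╷ │
│ │   │ │   │↑│
│ └─┐ └─┤ ╶─┤ │
│   │   │   │↑│
├─╴ └─┐ └───┘ │
│     │    A ↑│
│ ╶───┴─────┐ │
│           │ │
│ ╶─┬─╴ ┌───┤ │
│   │   │   │ │
├─╴ │ ╶─┘ ╷ ╵ │
│   │     │   │
└───┴─────┴───┘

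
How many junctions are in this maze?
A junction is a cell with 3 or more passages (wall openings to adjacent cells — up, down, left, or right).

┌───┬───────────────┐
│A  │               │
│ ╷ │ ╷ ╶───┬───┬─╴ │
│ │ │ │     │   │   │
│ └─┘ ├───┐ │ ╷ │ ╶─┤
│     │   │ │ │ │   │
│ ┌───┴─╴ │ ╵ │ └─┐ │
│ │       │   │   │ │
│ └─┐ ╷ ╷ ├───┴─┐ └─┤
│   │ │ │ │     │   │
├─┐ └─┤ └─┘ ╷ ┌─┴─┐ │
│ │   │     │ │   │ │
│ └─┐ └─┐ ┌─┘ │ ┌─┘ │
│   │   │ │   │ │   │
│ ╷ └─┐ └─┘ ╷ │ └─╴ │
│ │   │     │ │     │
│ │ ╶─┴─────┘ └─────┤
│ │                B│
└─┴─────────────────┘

Checking each cell for number of passages:

Junctions found (3+ passages):
  (0, 3): 3 passages
  (2, 0): 3 passages
  (3, 2): 3 passages
  (3, 3): 3 passages
  (3, 4): 3 passages
  (4, 6): 3 passages
  (5, 4): 3 passages
  (6, 0): 3 passages
  (6, 6): 3 passages
  (6, 9): 3 passages
  (7, 1): 3 passages
  (8, 6): 3 passages
Total junctions: 12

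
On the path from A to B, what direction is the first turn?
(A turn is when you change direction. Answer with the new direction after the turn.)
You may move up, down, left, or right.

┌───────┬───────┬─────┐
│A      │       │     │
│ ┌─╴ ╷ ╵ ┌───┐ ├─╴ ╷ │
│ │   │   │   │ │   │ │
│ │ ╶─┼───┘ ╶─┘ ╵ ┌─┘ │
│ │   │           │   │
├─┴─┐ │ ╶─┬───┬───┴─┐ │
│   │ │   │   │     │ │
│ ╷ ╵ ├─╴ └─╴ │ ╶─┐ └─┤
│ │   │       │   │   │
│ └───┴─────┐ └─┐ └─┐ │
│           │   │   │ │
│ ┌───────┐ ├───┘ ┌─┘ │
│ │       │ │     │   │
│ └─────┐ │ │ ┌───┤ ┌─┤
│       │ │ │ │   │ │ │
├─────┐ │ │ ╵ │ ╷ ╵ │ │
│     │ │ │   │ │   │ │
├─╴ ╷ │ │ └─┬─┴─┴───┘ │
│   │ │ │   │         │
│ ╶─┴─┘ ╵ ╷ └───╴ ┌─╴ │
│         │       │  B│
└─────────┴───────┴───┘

Directions: right, right, down, left, down, right, down, down, left, up, left, down, down, down, down, right, right, right, down, down, down, right, up, right, down, right, right, right, up, right, right, down
First turn direction: down

Solution:

┌───────┬───────┬─────┐
│A → ↓  │       │     │
│ ┌─╴ ╷ ╵ ┌───┐ ├─╴ ╷ │
│ │↓ ↲│   │   │ │   │ │
│ │ ╶─┼───┘ ╶─┘ ╵ ┌─┘ │
│ │↳ ↓│           │   │
├─┴─┐ │ ╶─┬───┬───┴─┐ │
│↓ ↰│↓│   │   │     │ │
│ ╷ ╵ ├─╴ └─╴ │ ╶─┐ └─┤
│↓│↑ ↲│       │   │   │
│ └───┴─────┐ └─┐ └─┐ │
│↓          │   │   │ │
│ ┌───────┐ ├───┘ ┌─┘ │
│↓│       │ │     │   │
│ └─────┐ │ │ ┌───┤ ┌─┤
│↳ → → ↓│ │ │ │   │ │ │
├─────┐ │ │ ╵ │ ╷ ╵ │ │
│     │↓│ │   │ │   │ │
├─╴ ╷ │ │ └─┬─┴─┴───┘ │
│   │ │↓│↱ ↓│    ↱ → ↓│
│ ╶─┴─┘ ╵ ╷ └───╴ ┌─╴ │
│      ↳ ↑│↳ → → ↑│  B│
└─────────┴───────┴───┘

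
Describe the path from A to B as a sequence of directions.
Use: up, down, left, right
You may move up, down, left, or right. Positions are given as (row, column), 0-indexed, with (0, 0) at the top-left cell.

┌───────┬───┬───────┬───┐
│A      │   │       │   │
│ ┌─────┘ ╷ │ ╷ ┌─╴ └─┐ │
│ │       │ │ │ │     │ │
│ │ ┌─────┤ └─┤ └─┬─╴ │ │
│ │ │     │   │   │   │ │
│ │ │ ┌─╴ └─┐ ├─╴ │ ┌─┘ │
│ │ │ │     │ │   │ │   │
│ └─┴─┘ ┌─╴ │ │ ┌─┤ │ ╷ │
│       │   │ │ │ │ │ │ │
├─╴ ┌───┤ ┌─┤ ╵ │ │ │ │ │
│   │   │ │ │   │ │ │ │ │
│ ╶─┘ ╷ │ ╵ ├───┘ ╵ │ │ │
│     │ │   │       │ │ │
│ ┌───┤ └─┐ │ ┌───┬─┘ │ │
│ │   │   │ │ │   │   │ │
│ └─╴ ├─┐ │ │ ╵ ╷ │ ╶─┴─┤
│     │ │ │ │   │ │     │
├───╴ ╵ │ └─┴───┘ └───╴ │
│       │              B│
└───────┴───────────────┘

Finding the path and converting it to directions:
Path through cells: (0,0) → (1,0) → (2,0) → (3,0) → (4,0) → (4,1) → (5,1) → (5,0) → (6,0) → (6,1) → (6,2) → (5,2) → (5,3) → (6,3) → (7,3) → (7,4) → (8,4) → (9,4) → (9,5) → (9,6) → (9,7) → (9,8) → (9,9) → (9,10) → (9,11)
Directions: down, down, down, down, right, down, left, down, right, right, up, right, down, down, right, down, down, right, right, right, right, right, right, right

Solution:

┌───────┬───┬───────┬───┐
│A      │   │       │   │
│ ┌─────┘ ╷ │ ╷ ┌─╴ └─┐ │
│↓│       │ │ │ │     │ │
│ │ ┌─────┤ └─┤ └─┬─╴ │ │
│↓│ │     │   │   │   │ │
│ │ │ ┌─╴ └─┐ ├─╴ │ ┌─┘ │
│↓│ │ │     │ │   │ │   │
│ └─┴─┘ ┌─╴ │ │ ┌─┤ │ ╷ │
│↳ ↓    │   │ │ │ │ │ │ │
├─╴ ┌───┤ ┌─┤ ╵ │ │ │ │ │
│↓ ↲│↱ ↓│ │ │   │ │ │ │ │
│ ╶─┘ ╷ │ ╵ ├───┘ ╵ │ │ │
│↳ → ↑│↓│   │       │ │ │
│ ┌───┤ └─┐ │ ┌───┬─┘ │ │
│ │   │↳ ↓│ │ │   │   │ │
│ └─╴ ├─┐ │ │ ╵ ╷ │ ╶─┴─┤
│     │ │↓│ │   │ │     │
├───╴ ╵ │ └─┴───┘ └───╴ │
│       │↳ → → → → → → B│
└───────┴───────────────┘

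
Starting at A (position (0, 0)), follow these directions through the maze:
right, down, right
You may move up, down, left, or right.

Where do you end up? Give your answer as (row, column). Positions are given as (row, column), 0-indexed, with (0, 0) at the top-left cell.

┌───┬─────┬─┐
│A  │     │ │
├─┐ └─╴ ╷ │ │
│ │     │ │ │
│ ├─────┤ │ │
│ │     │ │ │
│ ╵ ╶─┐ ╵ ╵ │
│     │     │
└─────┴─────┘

Following directions step by step:
Start: (0, 0)
  right: (0, 0) → (0, 1)
  down: (0, 1) → (1, 1)
  right: (1, 1) → (1, 2)
Final position: (1, 2)

Path taken:

┌───┬─────┬─┐
│A ↓│     │ │
├─┐ └─╴ ╷ │ │
│ │↳ B  │ │ │
│ ├─────┤ │ │
│ │     │ │ │
│ ╵ ╶─┐ ╵ ╵ │
│     │     │
└─────┴─────┘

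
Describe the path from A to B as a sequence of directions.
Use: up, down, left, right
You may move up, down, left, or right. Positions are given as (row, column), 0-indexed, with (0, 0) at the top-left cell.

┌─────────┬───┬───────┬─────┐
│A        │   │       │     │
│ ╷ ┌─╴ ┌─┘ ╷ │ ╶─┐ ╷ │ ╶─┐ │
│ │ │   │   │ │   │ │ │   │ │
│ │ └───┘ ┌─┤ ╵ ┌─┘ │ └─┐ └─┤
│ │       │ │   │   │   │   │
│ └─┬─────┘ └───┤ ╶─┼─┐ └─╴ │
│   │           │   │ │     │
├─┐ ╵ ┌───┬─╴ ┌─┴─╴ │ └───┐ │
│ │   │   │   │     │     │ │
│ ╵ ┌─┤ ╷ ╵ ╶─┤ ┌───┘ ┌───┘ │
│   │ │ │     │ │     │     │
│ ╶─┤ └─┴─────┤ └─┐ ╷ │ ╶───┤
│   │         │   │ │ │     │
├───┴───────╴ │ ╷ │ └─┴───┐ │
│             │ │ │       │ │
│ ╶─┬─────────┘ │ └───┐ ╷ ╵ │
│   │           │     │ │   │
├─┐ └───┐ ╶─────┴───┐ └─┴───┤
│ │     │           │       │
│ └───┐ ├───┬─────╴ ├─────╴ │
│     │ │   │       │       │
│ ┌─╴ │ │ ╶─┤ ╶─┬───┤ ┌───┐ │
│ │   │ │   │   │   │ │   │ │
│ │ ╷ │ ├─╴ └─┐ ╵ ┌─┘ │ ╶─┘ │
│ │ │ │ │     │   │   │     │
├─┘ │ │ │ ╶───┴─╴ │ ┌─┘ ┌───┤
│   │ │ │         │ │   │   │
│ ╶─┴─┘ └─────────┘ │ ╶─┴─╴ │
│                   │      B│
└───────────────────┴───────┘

Finding the path and converting it to directions:
Path through cells: (0,0) → (0,1) → (1,1) → (2,1) → (2,2) → (2,3) → (2,4) → (1,4) → (1,5) → (0,5) → (0,6) → (1,6) → (2,6) → (2,7) → (1,7) → (0,7) → (0,8) → (0,9) → (1,9) → (2,9) → (2,8) → (3,8) → (3,9) → (4,9) → (4,8) → (4,7) → (5,7) → (6,7) → (6,8) → (7,8) → (8,8) → (8,9) → (8,10) → (9,10) → (9,11) → (9,12) → (9,13) → (10,13) → (11,13) → (12,13) → (12,12) → (12,11) → (13,11) → (13,10) → (14,10) → (14,11) → (14,12) → (14,13)
Directions: right, down, down, right, right, right, up, right, up, right, down, down, right, up, up, right, right, down, down, left, down, right, down, left, left, down, down, right, down, down, right, right, down, right, right, right, down, down, down, left, left, down, left, down, right, right, right

Solution:

┌─────────┬───┬───────┬─────┐
│A ↓      │↱ ↓│↱ → ↓  │     │
│ ╷ ┌─╴ ┌─┘ ╷ │ ╶─┐ ╷ │ ╶─┐ │
│ │↓│   │↱ ↑│↓│↑  │↓│ │   │ │
│ │ └───┘ ┌─┤ ╵ ┌─┘ │ └─┐ └─┤
│ │↳ → → ↑│ │↳ ↑│↓ ↲│   │   │
│ └─┬─────┘ └───┤ ╶─┼─┐ └─╴ │
│   │           │↳ ↓│ │     │
├─┐ ╵ ┌───┬─╴ ┌─┴─╴ │ └───┐ │
│ │   │   │   │↓ ← ↲│     │ │
│ ╵ ┌─┤ ╷ ╵ ╶─┤ ┌───┘ ┌───┘ │
│   │ │ │     │↓│     │     │
│ ╶─┤ └─┴─────┤ └─┐ ╷ │ ╶───┤
│   │         │↳ ↓│ │ │     │
├───┴───────╴ │ ╷ │ └─┴───┐ │
│             │ │↓│       │ │
│ ╶─┬─────────┘ │ └───┐ ╷ ╵ │
│   │           │↳ → ↓│ │   │
├─┐ └───┐ ╶─────┴───┐ └─┴───┤
│ │     │           │↳ → → ↓│
│ └───┐ ├───┬─────╴ ├─────╴ │
│     │ │   │       │      ↓│
│ ┌─╴ │ │ ╶─┤ ╶─┬───┤ ┌───┐ │
│ │   │ │   │   │   │ │   │↓│
│ │ ╷ │ ├─╴ └─┐ ╵ ┌─┘ │ ╶─┘ │
│ │ │ │ │     │   │   │↓ ← ↲│
├─┘ │ │ │ ╶───┴─╴ │ ┌─┘ ┌───┤
│   │ │ │         │ │↓ ↲│   │
│ ╶─┴─┘ └─────────┘ │ ╶─┴─╴ │
│                   │↳ → → B│
└───────────────────┴───────┘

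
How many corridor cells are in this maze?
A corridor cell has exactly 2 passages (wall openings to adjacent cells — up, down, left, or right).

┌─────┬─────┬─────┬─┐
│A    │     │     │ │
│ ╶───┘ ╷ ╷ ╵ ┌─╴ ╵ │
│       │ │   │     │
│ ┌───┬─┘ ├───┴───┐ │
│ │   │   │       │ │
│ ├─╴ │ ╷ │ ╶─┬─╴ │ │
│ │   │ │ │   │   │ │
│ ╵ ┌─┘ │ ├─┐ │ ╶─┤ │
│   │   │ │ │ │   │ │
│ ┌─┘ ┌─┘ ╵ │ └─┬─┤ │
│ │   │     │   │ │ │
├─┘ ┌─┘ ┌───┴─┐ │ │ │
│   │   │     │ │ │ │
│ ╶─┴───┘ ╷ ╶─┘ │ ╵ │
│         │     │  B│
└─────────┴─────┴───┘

Counting cells with exactly 2 passages:
Total corridor cells: 62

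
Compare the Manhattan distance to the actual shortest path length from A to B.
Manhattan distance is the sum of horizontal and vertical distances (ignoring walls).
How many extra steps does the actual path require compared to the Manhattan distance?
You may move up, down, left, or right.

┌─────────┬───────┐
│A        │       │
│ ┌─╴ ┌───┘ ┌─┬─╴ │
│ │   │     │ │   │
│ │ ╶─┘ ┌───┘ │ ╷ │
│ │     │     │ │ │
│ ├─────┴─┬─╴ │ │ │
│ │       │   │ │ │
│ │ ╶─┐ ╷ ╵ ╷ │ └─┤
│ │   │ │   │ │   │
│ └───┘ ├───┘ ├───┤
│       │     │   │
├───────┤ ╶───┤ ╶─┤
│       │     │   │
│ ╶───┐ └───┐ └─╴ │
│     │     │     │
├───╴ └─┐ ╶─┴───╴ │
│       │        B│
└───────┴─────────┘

Manhattan distance: |8 - 0| + |8 - 0| = 16
Actual path length: 26
Extra steps: 26 - 16 = 10

Solution:

┌─────────┬───────┐
│A        │       │
│ ┌─╴ ┌───┘ ┌─┬─╴ │
│↓│   │     │ │   │
│ │ ╶─┘ ┌───┘ │ ╷ │
│↓│     │     │ │ │
│ ├─────┴─┬─╴ │ │ │
│↓│    ↱ ↓│↱ ↓│ │ │
│ │ ╶─┐ ╷ ╵ ╷ │ └─┤
│↓│   │↑│↳ ↑│↓│   │
│ └───┘ ├───┘ ├───┤
│↳ → → ↑│↓ ← ↲│   │
├───────┤ ╶───┤ ╶─┤
│       │↳ → ↓│   │
│ ╶───┐ └───┐ └─╴ │
│     │     │↳ → ↓│
├───╴ └─┐ ╶─┴───╴ │
│       │        B│
└───────┴─────────┘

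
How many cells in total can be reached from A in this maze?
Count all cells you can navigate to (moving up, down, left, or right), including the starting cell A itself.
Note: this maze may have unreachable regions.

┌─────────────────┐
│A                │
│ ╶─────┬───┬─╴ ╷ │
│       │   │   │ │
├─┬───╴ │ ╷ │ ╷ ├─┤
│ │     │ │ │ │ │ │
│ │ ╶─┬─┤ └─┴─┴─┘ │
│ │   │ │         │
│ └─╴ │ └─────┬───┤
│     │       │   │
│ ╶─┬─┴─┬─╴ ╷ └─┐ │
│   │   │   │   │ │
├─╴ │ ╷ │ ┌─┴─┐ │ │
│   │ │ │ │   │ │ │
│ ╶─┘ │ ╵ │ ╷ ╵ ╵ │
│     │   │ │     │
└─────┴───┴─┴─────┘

Using BFS/flood-fill to find all reachable cells from A:
Maze size: 8 × 9 = 72 total cells
10 cell(s) are walled off and cannot be reached from A.
Reachable cells: 62

Reachable region (· marks reachable cells):

┌─────────────────┐
│A · · · · · · · ·│
│ ╶─────┬───┬─╴ ╷ │
│· · · ·│   │· ·│·│
├─┬───╴ │ ╷ │ ╷ ├─┤
│·│· · ·│ │ │·│·│ │
│ │ ╶─┬─┤ └─┴─┴─┘ │
│·│· ·│·│         │
│ └─╴ │ └─────┬───┤
│· · ·│· · · ·│· ·│
│ ╶─┬─┴─┬─╴ ╷ └─┐ │
│· ·│· ·│· ·│· ·│·│
├─╴ │ ╷ │ ┌─┴─┐ │ │
│· ·│·│·│·│· ·│·│·│
│ ╶─┘ │ ╵ │ ╷ ╵ ╵ │
│· · ·│· ·│·│· · ·│
└─────┴───┴─┴─────┘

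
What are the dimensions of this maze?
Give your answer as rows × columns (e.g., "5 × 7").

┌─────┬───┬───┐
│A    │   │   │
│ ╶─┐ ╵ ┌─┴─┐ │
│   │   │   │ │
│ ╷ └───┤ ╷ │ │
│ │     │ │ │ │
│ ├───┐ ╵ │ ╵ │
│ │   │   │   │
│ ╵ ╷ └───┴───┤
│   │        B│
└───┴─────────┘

Counting the maze dimensions:
Rows (vertical): 5
Columns (horizontal): 7
Dimensions: 5 × 7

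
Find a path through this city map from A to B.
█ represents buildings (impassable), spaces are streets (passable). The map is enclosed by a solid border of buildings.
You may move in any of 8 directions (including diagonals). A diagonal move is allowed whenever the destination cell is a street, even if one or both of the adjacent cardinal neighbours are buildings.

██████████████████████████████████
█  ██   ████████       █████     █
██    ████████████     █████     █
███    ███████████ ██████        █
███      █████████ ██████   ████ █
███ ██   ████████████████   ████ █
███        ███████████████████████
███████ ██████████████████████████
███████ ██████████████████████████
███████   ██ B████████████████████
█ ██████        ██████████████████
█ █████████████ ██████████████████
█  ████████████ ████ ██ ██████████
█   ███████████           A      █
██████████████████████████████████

Finding the shortest path from A to B:
Movement: 8-directional
Path length: 14 steps
Directions: left → left → left → left → left → left → left → left → left → left → up-left → up → up-left → up-left

Solution:

██████████████████████████████████
█  ██   ████████       █████     █
██    ████████████     █████     █
███    ███████████ ██████        █
███      █████████ ██████   ████ █
███ ██   ████████████████   ████ █
███        ███████████████████████
███████ ██████████████████████████
███████ ██████████████████████████
███████   ██ B████████████████████
█ ██████      ↖ ██████████████████
█ █████████████↖██████████████████
█  ████████████↑████ ██ ██████████
█   ███████████ ↖←←←←←←←←←A      █
██████████████████████████████████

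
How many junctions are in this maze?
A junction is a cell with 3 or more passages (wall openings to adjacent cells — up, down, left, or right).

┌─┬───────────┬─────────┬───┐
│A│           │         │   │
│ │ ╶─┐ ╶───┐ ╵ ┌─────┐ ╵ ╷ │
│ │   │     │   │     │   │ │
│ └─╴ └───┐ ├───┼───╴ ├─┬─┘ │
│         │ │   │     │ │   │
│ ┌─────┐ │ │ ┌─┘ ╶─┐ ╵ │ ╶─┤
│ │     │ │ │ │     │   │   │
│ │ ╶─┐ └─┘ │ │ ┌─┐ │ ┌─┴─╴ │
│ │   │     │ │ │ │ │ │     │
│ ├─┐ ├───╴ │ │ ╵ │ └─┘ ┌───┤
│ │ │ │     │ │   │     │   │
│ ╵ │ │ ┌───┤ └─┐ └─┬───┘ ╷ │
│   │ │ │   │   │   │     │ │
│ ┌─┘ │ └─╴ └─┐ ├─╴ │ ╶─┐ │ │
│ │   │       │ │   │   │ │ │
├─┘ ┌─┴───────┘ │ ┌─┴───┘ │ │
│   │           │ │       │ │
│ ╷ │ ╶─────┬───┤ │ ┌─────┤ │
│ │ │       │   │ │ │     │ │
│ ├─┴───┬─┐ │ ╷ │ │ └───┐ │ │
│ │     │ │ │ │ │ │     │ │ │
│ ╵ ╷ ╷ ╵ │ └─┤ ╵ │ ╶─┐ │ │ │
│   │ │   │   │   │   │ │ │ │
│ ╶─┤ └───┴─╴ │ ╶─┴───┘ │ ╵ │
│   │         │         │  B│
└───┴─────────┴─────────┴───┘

Checking each cell for number of passages:

Junctions found (3+ passages):
  (0, 3): 3 passages
  (2, 0): 3 passages
  (2, 2): 3 passages
  (2, 10): 3 passages
  (3, 8): 3 passages
  (3, 10): 3 passages
  (4, 5): 3 passages
  (5, 8): 3 passages
  (6, 0): 3 passages
  (6, 12): 3 passages
  (7, 5): 3 passages
  (8, 1): 3 passages
  (10, 2): 3 passages
  (10, 9): 3 passages
  (11, 0): 3 passages
  (11, 7): 3 passages
Total junctions: 16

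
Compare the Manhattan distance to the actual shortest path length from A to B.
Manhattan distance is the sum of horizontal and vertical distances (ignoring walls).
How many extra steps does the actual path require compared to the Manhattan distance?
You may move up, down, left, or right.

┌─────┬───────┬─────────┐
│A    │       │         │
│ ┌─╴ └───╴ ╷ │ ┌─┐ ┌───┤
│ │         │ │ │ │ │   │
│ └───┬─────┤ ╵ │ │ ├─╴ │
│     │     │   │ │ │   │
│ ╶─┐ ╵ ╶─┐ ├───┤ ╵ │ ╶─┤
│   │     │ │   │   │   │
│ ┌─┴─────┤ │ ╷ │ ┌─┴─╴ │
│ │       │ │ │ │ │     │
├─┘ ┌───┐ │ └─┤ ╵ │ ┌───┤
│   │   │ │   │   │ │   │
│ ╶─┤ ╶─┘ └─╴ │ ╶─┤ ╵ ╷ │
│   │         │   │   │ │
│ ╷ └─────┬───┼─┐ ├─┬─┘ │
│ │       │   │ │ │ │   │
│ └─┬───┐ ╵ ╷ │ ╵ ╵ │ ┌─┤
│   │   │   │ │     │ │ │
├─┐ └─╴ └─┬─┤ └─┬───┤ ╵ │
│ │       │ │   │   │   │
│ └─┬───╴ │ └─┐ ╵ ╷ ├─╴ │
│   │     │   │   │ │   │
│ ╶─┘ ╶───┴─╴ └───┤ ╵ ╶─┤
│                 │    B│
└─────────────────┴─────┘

Manhattan distance: |11 - 0| + |11 - 0| = 22
Actual path length: 44
Extra steps: 44 - 22 = 22

Solution:

┌─────┬───────┬─────────┐
│A    │       │         │
│ ┌─╴ └───╴ ╷ │ ┌─┐ ┌───┤
│↓│         │ │ │ │ │   │
│ └───┬─────┤ ╵ │ │ ├─╴ │
│↳ → ↓│↱ → ↓│   │ │ │   │
│ ╶─┐ ╵ ╶─┐ ├───┤ ╵ │ ╶─┤
│   │↳ ↑  │↓│   │   │   │
│ ┌─┴─────┤ │ ╷ │ ┌─┴─╴ │
│ │↓ ← ← ↰│↓│ │ │ │     │
├─┘ ┌───┐ │ └─┤ ╵ │ ┌───┤
│↓ ↲│   │↑│↳ ↓│   │ │   │
│ ╶─┤ ╶─┘ └─╴ │ ╶─┤ ╵ ╷ │
│↳ ↓│    ↑ ← ↲│   │   │ │
│ ╷ └─────┬───┼─┐ ├─┬─┘ │
│ │↳ → → ↓│↱ ↓│ │ │ │   │
│ └─┬───┐ ╵ ╷ │ ╵ ╵ │ ┌─┤
│   │   │↳ ↑│↓│     │ │ │
├─┐ └─╴ └─┬─┤ └─┬───┤ ╵ │
│ │       │ │↳ ↓│↱ ↓│   │
│ └─┬───╴ │ └─┐ ╵ ╷ ├─╴ │
│   │     │   │↳ ↑│↓│   │
│ ╶─┘ ╶───┴─╴ └───┤ ╵ ╶─┤
│                 │↳ → B│
└─────────────────┴─────┘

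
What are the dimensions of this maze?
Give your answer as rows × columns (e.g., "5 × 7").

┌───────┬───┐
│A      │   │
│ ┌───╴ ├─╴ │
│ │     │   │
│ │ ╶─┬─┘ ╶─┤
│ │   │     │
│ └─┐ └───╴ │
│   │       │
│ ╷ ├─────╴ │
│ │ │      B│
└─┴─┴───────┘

Counting the maze dimensions:
Rows (vertical): 5
Columns (horizontal): 6
Dimensions: 5 × 6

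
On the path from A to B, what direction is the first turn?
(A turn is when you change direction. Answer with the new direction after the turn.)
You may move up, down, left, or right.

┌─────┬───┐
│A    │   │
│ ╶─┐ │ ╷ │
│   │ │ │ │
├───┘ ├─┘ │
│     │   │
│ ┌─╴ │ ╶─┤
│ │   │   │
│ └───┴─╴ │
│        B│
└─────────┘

Directions: right, right, down, down, left, left, down, down, right, right, right, right
First turn direction: down

Solution:

┌─────┬───┐
│A → ↓│   │
│ ╶─┐ │ ╷ │
│   │↓│ │ │
├───┘ ├─┘ │
│↓ ← ↲│   │
│ ┌─╴ │ ╶─┤
│↓│   │   │
│ └───┴─╴ │
│↳ → → → B│
└─────────┘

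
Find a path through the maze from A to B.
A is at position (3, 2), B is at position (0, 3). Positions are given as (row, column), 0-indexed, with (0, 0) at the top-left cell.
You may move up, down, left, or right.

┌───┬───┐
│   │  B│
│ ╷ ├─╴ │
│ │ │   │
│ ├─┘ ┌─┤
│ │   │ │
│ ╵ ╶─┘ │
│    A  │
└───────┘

Finding the shortest path from (3, 2) to (0, 3):
Path length: 6 steps
Directions: left → up → right → up → right → up

Solution:

┌───┬───┐
│   │  B│
│ ╷ ├─╴ │
│ │ │↱ ↑│
│ ├─┘ ┌─┤
│ │↱ ↑│ │
│ ╵ ╶─┘ │
│  ↑ A  │
└───────┘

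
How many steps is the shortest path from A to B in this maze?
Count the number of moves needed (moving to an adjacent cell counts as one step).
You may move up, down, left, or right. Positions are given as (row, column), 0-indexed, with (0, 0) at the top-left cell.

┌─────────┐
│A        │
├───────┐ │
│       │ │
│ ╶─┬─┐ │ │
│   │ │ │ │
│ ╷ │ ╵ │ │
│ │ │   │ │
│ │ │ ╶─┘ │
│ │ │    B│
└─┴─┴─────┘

Using BFS to find shortest path:
Start: (0, 0), End: (4, 4)
Path found:
(0,0) → (0,1) → (0,2) → (0,3) → (0,4) → (1,4) → (2,4) → (3,4) → (4,4)
Number of steps: 8

Solution:

┌─────────┐
│A → → → ↓│
├───────┐ │
│       │↓│
│ ╶─┬─┐ │ │
│   │ │ │↓│
│ ╷ │ ╵ │ │
│ │ │   │↓│
│ │ │ ╶─┘ │
│ │ │    B│
└─┴─┴─────┘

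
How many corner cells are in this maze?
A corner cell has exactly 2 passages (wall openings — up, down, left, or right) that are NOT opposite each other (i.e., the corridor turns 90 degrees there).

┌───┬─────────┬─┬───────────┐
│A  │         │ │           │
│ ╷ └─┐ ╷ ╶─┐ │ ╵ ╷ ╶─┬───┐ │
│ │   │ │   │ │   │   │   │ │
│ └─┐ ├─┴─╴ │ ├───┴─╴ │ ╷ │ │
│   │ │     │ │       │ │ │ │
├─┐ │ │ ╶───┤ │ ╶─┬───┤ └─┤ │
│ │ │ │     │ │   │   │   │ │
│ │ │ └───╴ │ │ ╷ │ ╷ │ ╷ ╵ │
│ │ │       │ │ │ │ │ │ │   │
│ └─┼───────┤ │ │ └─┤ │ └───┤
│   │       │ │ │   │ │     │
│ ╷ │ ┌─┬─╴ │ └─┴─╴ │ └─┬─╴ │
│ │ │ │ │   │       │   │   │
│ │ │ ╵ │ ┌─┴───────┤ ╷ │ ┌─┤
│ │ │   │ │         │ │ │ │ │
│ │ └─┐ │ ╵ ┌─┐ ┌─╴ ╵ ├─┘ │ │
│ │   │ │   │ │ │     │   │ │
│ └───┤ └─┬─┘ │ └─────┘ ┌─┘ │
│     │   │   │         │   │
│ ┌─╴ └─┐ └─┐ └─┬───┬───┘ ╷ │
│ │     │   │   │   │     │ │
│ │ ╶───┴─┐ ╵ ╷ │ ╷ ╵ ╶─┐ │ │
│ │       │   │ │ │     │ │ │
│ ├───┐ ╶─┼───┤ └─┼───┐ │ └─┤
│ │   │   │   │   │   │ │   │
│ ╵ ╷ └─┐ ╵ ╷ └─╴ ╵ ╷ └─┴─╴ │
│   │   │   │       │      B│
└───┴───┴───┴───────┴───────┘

Counting corner cells (2 non-opposite passages):
Total corners: 93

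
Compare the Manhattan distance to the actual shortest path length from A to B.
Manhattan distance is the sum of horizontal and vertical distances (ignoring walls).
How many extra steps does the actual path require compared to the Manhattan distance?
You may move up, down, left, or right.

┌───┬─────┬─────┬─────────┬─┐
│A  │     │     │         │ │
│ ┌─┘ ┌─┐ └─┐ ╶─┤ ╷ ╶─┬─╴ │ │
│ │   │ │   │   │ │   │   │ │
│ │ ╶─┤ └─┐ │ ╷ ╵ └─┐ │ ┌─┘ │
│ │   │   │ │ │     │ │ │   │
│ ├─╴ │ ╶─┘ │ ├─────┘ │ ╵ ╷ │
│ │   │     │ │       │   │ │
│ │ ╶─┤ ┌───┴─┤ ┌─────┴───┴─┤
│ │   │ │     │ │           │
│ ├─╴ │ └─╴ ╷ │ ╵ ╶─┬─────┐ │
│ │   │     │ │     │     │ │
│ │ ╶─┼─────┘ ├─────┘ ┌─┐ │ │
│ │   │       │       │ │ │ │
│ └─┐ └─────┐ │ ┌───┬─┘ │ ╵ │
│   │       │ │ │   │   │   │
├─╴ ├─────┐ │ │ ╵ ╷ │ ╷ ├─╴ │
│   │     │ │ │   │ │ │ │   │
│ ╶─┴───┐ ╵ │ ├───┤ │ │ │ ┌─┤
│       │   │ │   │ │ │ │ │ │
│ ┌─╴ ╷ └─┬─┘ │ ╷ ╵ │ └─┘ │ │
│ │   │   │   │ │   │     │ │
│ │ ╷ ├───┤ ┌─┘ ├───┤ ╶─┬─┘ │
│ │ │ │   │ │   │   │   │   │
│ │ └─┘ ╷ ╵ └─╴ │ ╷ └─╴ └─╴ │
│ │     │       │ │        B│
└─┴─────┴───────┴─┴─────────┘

Manhattan distance: |12 - 0| + |13 - 0| = 25
Actual path length: 59
Extra steps: 59 - 25 = 34

Solution:

┌───┬─────┬─────┬─────────┬─┐
│A  │     │     │         │ │
│ ┌─┘ ┌─┐ └─┐ ╶─┤ ╷ ╶─┬─╴ │ │
│↓│   │ │   │   │ │   │   │ │
│ │ ╶─┤ └─┐ │ ╷ ╵ └─┐ │ ┌─┘ │
│↓│   │   │ │ │     │ │ │   │
│ ├─╴ │ ╶─┘ │ ├─────┘ │ ╵ ╷ │
│↓│   │     │ │       │   │ │
│ │ ╶─┤ ┌───┴─┤ ┌─────┴───┴─┤
│↓│   │ │     │ │           │
│ ├─╴ │ └─╴ ╷ │ ╵ ╶─┬─────┐ │
│↓│   │     │ │     │↱ → ↓│ │
│ │ ╶─┼─────┘ ├─────┘ ┌─┐ │ │
│↓│   │       │↱ → → ↑│ │↓│ │
│ └─┐ └─────┐ │ ┌───┬─┘ │ ╵ │
│↳ ↓│       │ │↑│↓ ↰│   │↳ ↓│
├─╴ ├─────┐ │ │ ╵ ╷ │ ╷ ├─╴ │
│↓ ↲│     │ │ │↑ ↲│↑│ │ │↓ ↲│
│ ╶─┴───┐ ╵ │ ├───┤ │ │ │ ┌─┤
│↳ → ↓  │   │ │↱ ↓│↑│ │ │↓│ │
│ ┌─╴ ╷ └─┬─┘ │ ╷ ╵ │ └─┘ │ │
│ │↓ ↲│   │   │↑│↳ ↑│↓ ← ↲│ │
│ │ ╷ ├───┤ ┌─┘ ├───┤ ╶─┬─┘ │
│ │↓│ │↱ ↓│ │  ↑│   │↳ ↓│   │
│ │ └─┘ ╷ ╵ └─╴ │ ╷ └─╴ └─╴ │
│ │↳ → ↑│↳ → → ↑│ │    ↳ → B│
└─┴─────┴───────┴─┴─────────┘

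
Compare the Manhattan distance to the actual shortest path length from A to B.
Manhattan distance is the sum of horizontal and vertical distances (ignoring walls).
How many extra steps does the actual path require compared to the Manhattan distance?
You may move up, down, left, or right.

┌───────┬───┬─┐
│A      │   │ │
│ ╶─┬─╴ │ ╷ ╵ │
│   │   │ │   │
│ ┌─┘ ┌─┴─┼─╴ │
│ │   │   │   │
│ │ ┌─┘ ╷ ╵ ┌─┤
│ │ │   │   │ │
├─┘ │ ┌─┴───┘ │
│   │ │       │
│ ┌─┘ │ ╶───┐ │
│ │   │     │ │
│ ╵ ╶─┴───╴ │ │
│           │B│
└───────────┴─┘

Manhattan distance: |6 - 0| + |6 - 0| = 12
Actual path length: 26
Extra steps: 26 - 12 = 14

Solution:

┌───────┬───┬─┐
│A → → ↓│   │ │
│ ╶─┬─╴ │ ╷ ╵ │
│   │↓ ↲│ │   │
│ ┌─┘ ┌─┴─┼─╴ │
│ │↓ ↲│   │   │
│ │ ┌─┘ ╷ ╵ ┌─┤
│ │↓│   │   │ │
├─┘ │ ┌─┴───┘ │
│↓ ↲│ │↱ → → ↓│
│ ┌─┘ │ ╶───┐ │
│↓│   │↑ ← ↰│↓│
│ ╵ ╶─┴───╴ │ │
│↳ → → → → ↑│B│
└───────────┴─┘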